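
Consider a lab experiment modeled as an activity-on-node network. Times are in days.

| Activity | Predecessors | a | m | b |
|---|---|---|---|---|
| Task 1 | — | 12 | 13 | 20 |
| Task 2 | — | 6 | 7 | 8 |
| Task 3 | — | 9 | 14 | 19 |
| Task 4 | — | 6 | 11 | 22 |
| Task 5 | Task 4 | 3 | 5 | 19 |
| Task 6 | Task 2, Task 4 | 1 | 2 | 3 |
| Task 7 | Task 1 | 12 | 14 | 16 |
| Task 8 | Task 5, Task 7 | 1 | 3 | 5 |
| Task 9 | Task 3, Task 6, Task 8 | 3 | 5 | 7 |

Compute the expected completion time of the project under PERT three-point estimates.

36 days

te_Task 1 = (12 + 4·13 + 20)/6 = 84/6 = 14
te_Task 2 = (6 + 4·7 + 8)/6 = 42/6 = 7
te_Task 3 = (9 + 4·14 + 19)/6 = 84/6 = 14
te_Task 4 = (6 + 4·11 + 22)/6 = 72/6 = 12
te_Task 5 = (3 + 4·5 + 19)/6 = 42/6 = 7
te_Task 6 = (1 + 4·2 + 3)/6 = 12/6 = 2
te_Task 7 = (12 + 4·14 + 16)/6 = 84/6 = 14
te_Task 8 = (1 + 4·3 + 5)/6 = 18/6 = 3
te_Task 9 = (3 + 4·5 + 7)/6 = 30/6 = 5

Forward pass:
ES_Task 1 = 0; EF_Task 1 = 14
ES_Task 2 = 0; EF_Task 2 = 7
ES_Task 3 = 0; EF_Task 3 = 14
ES_Task 4 = 0; EF_Task 4 = 12
ES_Task 5 = 12; EF_Task 5 = 12+7 = 19
ES_Task 6 = max(EF_Task 2=7, EF_Task 4=12) = 12; EF_Task 6 = 12+2 = 14
ES_Task 7 = 14; EF_Task 7 = 14+14 = 28
ES_Task 8 = max(EF_Task 5=19, EF_Task 7=28) = 28; EF_Task 8 = 28+3 = 31
ES_Task 9 = max(EF_Task 3=14, EF_Task 6=14, EF_Task 8=31) = 31; EF_Task 9 = 31+5 = 36
Expected project duration μ = 36 days. Critical path: Task 1 → Task 7 → Task 8 → Task 9.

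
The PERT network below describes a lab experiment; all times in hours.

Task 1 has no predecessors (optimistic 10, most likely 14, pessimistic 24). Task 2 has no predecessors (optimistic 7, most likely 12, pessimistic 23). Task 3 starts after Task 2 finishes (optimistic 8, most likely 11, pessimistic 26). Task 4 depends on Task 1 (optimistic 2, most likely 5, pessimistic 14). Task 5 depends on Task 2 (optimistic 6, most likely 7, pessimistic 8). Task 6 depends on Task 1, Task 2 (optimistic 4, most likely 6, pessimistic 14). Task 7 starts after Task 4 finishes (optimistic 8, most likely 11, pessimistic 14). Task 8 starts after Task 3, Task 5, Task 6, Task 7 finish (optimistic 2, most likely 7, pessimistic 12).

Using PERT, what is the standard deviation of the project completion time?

3.64 hours

te_Task 1 = (10 + 4·14 + 24)/6 = 90/6 = 15; σ²_Task 1 = ((24−10)/6)² = 5.444
te_Task 2 = (7 + 4·12 + 23)/6 = 78/6 = 13; σ²_Task 2 = ((23−7)/6)² = 7.111
te_Task 3 = (8 + 4·11 + 26)/6 = 78/6 = 13; σ²_Task 3 = ((26−8)/6)² = 9.000
te_Task 4 = (2 + 4·5 + 14)/6 = 36/6 = 6; σ²_Task 4 = ((14−2)/6)² = 4.000
te_Task 5 = (6 + 4·7 + 8)/6 = 42/6 = 7; σ²_Task 5 = ((8−6)/6)² = 0.111
te_Task 6 = (4 + 4·6 + 14)/6 = 42/6 = 7; σ²_Task 6 = ((14−4)/6)² = 2.778
te_Task 7 = (8 + 4·11 + 14)/6 = 66/6 = 11; σ²_Task 7 = ((14−8)/6)² = 1.000
te_Task 8 = (2 + 4·7 + 12)/6 = 42/6 = 7; σ²_Task 8 = ((12−2)/6)² = 2.778

Forward pass:
ES_Task 1 = 0; EF_Task 1 = 15
ES_Task 2 = 0; EF_Task 2 = 13
ES_Task 3 = 13; EF_Task 3 = 13+13 = 26
ES_Task 4 = 15; EF_Task 4 = 15+6 = 21
ES_Task 5 = 13; EF_Task 5 = 13+7 = 20
ES_Task 6 = max(EF_Task 1=15, EF_Task 2=13) = 15; EF_Task 6 = 15+7 = 22
ES_Task 7 = 21; EF_Task 7 = 21+11 = 32
ES_Task 8 = max(EF_Task 3=26, EF_Task 5=20, EF_Task 6=22, EF_Task 7=32) = 32; EF_Task 8 = 32+7 = 39
Expected project duration μ = 39 hours. Critical path: Task 1 → Task 4 → Task 7 → Task 8.

Variance along critical path = 5.444 + 4.000 + 1.000 + 2.778 = 13.222
σ = √13.222 = 3.636 hours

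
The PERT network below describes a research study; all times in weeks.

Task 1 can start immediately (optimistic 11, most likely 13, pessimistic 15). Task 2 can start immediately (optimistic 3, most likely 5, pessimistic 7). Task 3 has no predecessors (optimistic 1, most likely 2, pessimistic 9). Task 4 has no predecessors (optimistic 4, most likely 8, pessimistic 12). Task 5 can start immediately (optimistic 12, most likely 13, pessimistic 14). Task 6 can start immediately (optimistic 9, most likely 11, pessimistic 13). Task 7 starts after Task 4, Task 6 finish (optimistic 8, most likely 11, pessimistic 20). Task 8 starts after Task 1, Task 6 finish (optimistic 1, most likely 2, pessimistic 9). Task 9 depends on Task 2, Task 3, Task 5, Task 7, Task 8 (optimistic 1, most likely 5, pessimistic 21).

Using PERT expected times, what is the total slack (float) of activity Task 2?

18 weeks

te_Task 1 = (11 + 4·13 + 15)/6 = 78/6 = 13
te_Task 2 = (3 + 4·5 + 7)/6 = 30/6 = 5
te_Task 3 = (1 + 4·2 + 9)/6 = 18/6 = 3
te_Task 4 = (4 + 4·8 + 12)/6 = 48/6 = 8
te_Task 5 = (12 + 4·13 + 14)/6 = 78/6 = 13
te_Task 6 = (9 + 4·11 + 13)/6 = 66/6 = 11
te_Task 7 = (8 + 4·11 + 20)/6 = 72/6 = 12
te_Task 8 = (1 + 4·2 + 9)/6 = 18/6 = 3
te_Task 9 = (1 + 4·5 + 21)/6 = 42/6 = 7

Forward pass:
ES_Task 1 = 0; EF_Task 1 = 13
ES_Task 2 = 0; EF_Task 2 = 5
ES_Task 3 = 0; EF_Task 3 = 3
ES_Task 4 = 0; EF_Task 4 = 8
ES_Task 5 = 0; EF_Task 5 = 13
ES_Task 6 = 0; EF_Task 6 = 11
ES_Task 7 = max(EF_Task 4=8, EF_Task 6=11) = 11; EF_Task 7 = 11+12 = 23
ES_Task 8 = max(EF_Task 1=13, EF_Task 6=11) = 13; EF_Task 8 = 13+3 = 16
ES_Task 9 = max(EF_Task 2=5, EF_Task 3=3, EF_Task 5=13, EF_Task 7=23, EF_Task 8=16) = 23; EF_Task 9 = 23+7 = 30
Expected project duration μ = 30 weeks. Critical path: Task 6 → Task 7 → Task 9.

Backward pass:
LF_Task 9 = 30; LS_Task 9 = 30−7 = 23
LF_Task 8 = LS_Task 9 = 23; LS_Task 8 = 23−3 = 20
LF_Task 7 = LS_Task 9 = 23; LS_Task 7 = 23−12 = 11
LF_Task 6 = min(LS_Task 7=11, LS_Task 8=20) = 11; LS_Task 6 = 11−11 = 0
LF_Task 5 = LS_Task 9 = 23; LS_Task 5 = 23−13 = 10
LF_Task 4 = LS_Task 7 = 11; LS_Task 4 = 11−8 = 3
LF_Task 3 = LS_Task 9 = 23; LS_Task 3 = 23−3 = 20
LF_Task 2 = LS_Task 9 = 23; LS_Task 2 = 23−5 = 18
LF_Task 1 = LS_Task 8 = 20; LS_Task 1 = 20−13 = 7
Slack_Task 2 = LS_Task 2 − ES_Task 2 = 18 − 0 = 18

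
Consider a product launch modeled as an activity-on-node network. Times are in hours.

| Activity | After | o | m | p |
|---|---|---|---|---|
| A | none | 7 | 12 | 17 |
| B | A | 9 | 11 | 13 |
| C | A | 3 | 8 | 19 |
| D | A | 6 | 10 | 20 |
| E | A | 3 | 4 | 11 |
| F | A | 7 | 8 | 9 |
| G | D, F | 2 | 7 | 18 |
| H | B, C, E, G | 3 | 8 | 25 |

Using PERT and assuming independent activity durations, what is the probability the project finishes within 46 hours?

0.824

te_A = (7 + 4·12 + 17)/6 = 72/6 = 12; σ²_A = ((17−7)/6)² = 2.778
te_B = (9 + 4·11 + 13)/6 = 66/6 = 11; σ²_B = ((13−9)/6)² = 0.444
te_C = (3 + 4·8 + 19)/6 = 54/6 = 9; σ²_C = ((19−3)/6)² = 7.111
te_D = (6 + 4·10 + 20)/6 = 66/6 = 11; σ²_D = ((20−6)/6)² = 5.444
te_E = (3 + 4·4 + 11)/6 = 30/6 = 5; σ²_E = ((11−3)/6)² = 1.778
te_F = (7 + 4·8 + 9)/6 = 48/6 = 8; σ²_F = ((9−7)/6)² = 0.111
te_G = (2 + 4·7 + 18)/6 = 48/6 = 8; σ²_G = ((18−2)/6)² = 7.111
te_H = (3 + 4·8 + 25)/6 = 60/6 = 10; σ²_H = ((25−3)/6)² = 13.444

Forward pass:
ES_A = 0; EF_A = 12
ES_B = 12; EF_B = 12+11 = 23
ES_C = 12; EF_C = 12+9 = 21
ES_D = 12; EF_D = 12+11 = 23
ES_E = 12; EF_E = 12+5 = 17
ES_F = 12; EF_F = 12+8 = 20
ES_G = max(EF_D=23, EF_F=20) = 23; EF_G = 23+8 = 31
ES_H = max(EF_B=23, EF_C=21, EF_E=17, EF_G=31) = 31; EF_H = 31+10 = 41
Expected project duration μ = 41 hours. Critical path: A → D → G → H.

Variance along critical path = 2.778 + 5.444 + 7.111 + 13.444 = 28.778; σ = √28.778 = 5.364 hours.
Z = (46 − 41) / 5.364 = 0.932
P(T ≤ 46) = Φ(0.932) ≈ 0.824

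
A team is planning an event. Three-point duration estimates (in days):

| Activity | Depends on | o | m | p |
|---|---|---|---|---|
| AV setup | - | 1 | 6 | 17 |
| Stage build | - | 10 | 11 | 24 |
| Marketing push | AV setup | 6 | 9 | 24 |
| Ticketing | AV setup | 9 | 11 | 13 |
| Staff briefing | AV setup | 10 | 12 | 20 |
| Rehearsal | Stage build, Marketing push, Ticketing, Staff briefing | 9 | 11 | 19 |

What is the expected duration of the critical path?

32 days

te_AV setup = (1 + 4·6 + 17)/6 = 42/6 = 7
te_Stage build = (10 + 4·11 + 24)/6 = 78/6 = 13
te_Marketing push = (6 + 4·9 + 24)/6 = 66/6 = 11
te_Ticketing = (9 + 4·11 + 13)/6 = 66/6 = 11
te_Staff briefing = (10 + 4·12 + 20)/6 = 78/6 = 13
te_Rehearsal = (9 + 4·11 + 19)/6 = 72/6 = 12

Forward pass:
ES_AV setup = 0; EF_AV setup = 7
ES_Stage build = 0; EF_Stage build = 13
ES_Marketing push = 7; EF_Marketing push = 7+11 = 18
ES_Ticketing = 7; EF_Ticketing = 7+11 = 18
ES_Staff briefing = 7; EF_Staff briefing = 7+13 = 20
ES_Rehearsal = max(EF_Stage build=13, EF_Marketing push=18, EF_Ticketing=18, EF_Staff briefing=20) = 20; EF_Rehearsal = 20+12 = 32
Expected project duration μ = 32 days. Critical path: AV setup → Staff briefing → Rehearsal.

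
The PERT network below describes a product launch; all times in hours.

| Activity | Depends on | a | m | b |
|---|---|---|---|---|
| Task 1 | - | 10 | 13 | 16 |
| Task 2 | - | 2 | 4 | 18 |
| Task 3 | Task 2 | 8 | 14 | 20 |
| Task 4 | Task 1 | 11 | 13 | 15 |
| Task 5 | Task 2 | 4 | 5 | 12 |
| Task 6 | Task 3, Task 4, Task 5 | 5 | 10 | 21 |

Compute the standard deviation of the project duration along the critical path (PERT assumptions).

te_Task 1 = (10 + 4·13 + 16)/6 = 78/6 = 13; σ²_Task 1 = ((16−10)/6)² = 1.000
te_Task 2 = (2 + 4·4 + 18)/6 = 36/6 = 6; σ²_Task 2 = ((18−2)/6)² = 7.111
te_Task 3 = (8 + 4·14 + 20)/6 = 84/6 = 14; σ²_Task 3 = ((20−8)/6)² = 4.000
te_Task 4 = (11 + 4·13 + 15)/6 = 78/6 = 13; σ²_Task 4 = ((15−11)/6)² = 0.444
te_Task 5 = (4 + 4·5 + 12)/6 = 36/6 = 6; σ²_Task 5 = ((12−4)/6)² = 1.778
te_Task 6 = (5 + 4·10 + 21)/6 = 66/6 = 11; σ²_Task 6 = ((21−5)/6)² = 7.111

Forward pass:
ES_Task 1 = 0; EF_Task 1 = 13
ES_Task 2 = 0; EF_Task 2 = 6
ES_Task 3 = 6; EF_Task 3 = 6+14 = 20
ES_Task 4 = 13; EF_Task 4 = 13+13 = 26
ES_Task 5 = 6; EF_Task 5 = 6+6 = 12
ES_Task 6 = max(EF_Task 3=20, EF_Task 4=26, EF_Task 5=12) = 26; EF_Task 6 = 26+11 = 37
Expected project duration μ = 37 hours. Critical path: Task 1 → Task 4 → Task 6.

Variance along critical path = 1.000 + 0.444 + 7.111 = 8.556
σ = √8.556 = 2.925 hours

2.92 hours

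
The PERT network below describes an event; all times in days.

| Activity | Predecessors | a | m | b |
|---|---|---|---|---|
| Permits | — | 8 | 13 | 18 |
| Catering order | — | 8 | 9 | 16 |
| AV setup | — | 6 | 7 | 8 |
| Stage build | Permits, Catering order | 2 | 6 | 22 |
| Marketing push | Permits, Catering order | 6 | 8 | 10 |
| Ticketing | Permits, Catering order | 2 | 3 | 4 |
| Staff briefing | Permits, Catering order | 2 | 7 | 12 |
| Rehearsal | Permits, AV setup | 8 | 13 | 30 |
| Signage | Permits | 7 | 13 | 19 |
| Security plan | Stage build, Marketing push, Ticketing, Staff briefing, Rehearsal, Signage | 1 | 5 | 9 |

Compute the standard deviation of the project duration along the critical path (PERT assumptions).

4.24 days

te_Permits = (8 + 4·13 + 18)/6 = 78/6 = 13; σ²_Permits = ((18−8)/6)² = 2.778
te_Catering order = (8 + 4·9 + 16)/6 = 60/6 = 10; σ²_Catering order = ((16−8)/6)² = 1.778
te_AV setup = (6 + 4·7 + 8)/6 = 42/6 = 7; σ²_AV setup = ((8−6)/6)² = 0.111
te_Stage build = (2 + 4·6 + 22)/6 = 48/6 = 8; σ²_Stage build = ((22−2)/6)² = 11.111
te_Marketing push = (6 + 4·8 + 10)/6 = 48/6 = 8; σ²_Marketing push = ((10−6)/6)² = 0.444
te_Ticketing = (2 + 4·3 + 4)/6 = 18/6 = 3; σ²_Ticketing = ((4−2)/6)² = 0.111
te_Staff briefing = (2 + 4·7 + 12)/6 = 42/6 = 7; σ²_Staff briefing = ((12−2)/6)² = 2.778
te_Rehearsal = (8 + 4·13 + 30)/6 = 90/6 = 15; σ²_Rehearsal = ((30−8)/6)² = 13.444
te_Signage = (7 + 4·13 + 19)/6 = 78/6 = 13; σ²_Signage = ((19−7)/6)² = 4.000
te_Security plan = (1 + 4·5 + 9)/6 = 30/6 = 5; σ²_Security plan = ((9−1)/6)² = 1.778

Forward pass:
ES_Permits = 0; EF_Permits = 13
ES_Catering order = 0; EF_Catering order = 10
ES_AV setup = 0; EF_AV setup = 7
ES_Stage build = max(EF_Permits=13, EF_Catering order=10) = 13; EF_Stage build = 13+8 = 21
ES_Marketing push = max(EF_Permits=13, EF_Catering order=10) = 13; EF_Marketing push = 13+8 = 21
ES_Ticketing = max(EF_Permits=13, EF_Catering order=10) = 13; EF_Ticketing = 13+3 = 16
ES_Staff briefing = max(EF_Permits=13, EF_Catering order=10) = 13; EF_Staff briefing = 13+7 = 20
ES_Rehearsal = max(EF_Permits=13, EF_AV setup=7) = 13; EF_Rehearsal = 13+15 = 28
ES_Signage = 13; EF_Signage = 13+13 = 26
ES_Security plan = max(EF_Stage build=21, EF_Marketing push=21, EF_Ticketing=16, EF_Staff briefing=20, EF_Rehearsal=28, EF_Signage=26) = 28; EF_Security plan = 28+5 = 33
Expected project duration μ = 33 days. Critical path: Permits → Rehearsal → Security plan.

Variance along critical path = 2.778 + 13.444 + 1.778 = 18.000
σ = √18.000 = 4.243 days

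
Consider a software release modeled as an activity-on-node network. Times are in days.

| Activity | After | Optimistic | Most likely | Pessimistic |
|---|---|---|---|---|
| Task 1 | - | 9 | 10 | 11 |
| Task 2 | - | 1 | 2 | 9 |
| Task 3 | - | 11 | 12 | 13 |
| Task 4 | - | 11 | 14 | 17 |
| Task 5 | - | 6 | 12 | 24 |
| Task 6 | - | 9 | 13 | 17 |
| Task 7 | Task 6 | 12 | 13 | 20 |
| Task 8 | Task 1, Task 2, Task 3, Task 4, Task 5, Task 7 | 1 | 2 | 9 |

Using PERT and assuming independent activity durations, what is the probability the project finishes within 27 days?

te_Task 1 = (9 + 4·10 + 11)/6 = 60/6 = 10; σ²_Task 1 = ((11−9)/6)² = 0.111
te_Task 2 = (1 + 4·2 + 9)/6 = 18/6 = 3; σ²_Task 2 = ((9−1)/6)² = 1.778
te_Task 3 = (11 + 4·12 + 13)/6 = 72/6 = 12; σ²_Task 3 = ((13−11)/6)² = 0.111
te_Task 4 = (11 + 4·14 + 17)/6 = 84/6 = 14; σ²_Task 4 = ((17−11)/6)² = 1.000
te_Task 5 = (6 + 4·12 + 24)/6 = 78/6 = 13; σ²_Task 5 = ((24−6)/6)² = 9.000
te_Task 6 = (9 + 4·13 + 17)/6 = 78/6 = 13; σ²_Task 6 = ((17−9)/6)² = 1.778
te_Task 7 = (12 + 4·13 + 20)/6 = 84/6 = 14; σ²_Task 7 = ((20−12)/6)² = 1.778
te_Task 8 = (1 + 4·2 + 9)/6 = 18/6 = 3; σ²_Task 8 = ((9−1)/6)² = 1.778

Forward pass:
ES_Task 1 = 0; EF_Task 1 = 10
ES_Task 2 = 0; EF_Task 2 = 3
ES_Task 3 = 0; EF_Task 3 = 12
ES_Task 4 = 0; EF_Task 4 = 14
ES_Task 5 = 0; EF_Task 5 = 13
ES_Task 6 = 0; EF_Task 6 = 13
ES_Task 7 = 13; EF_Task 7 = 13+14 = 27
ES_Task 8 = max(EF_Task 1=10, EF_Task 2=3, EF_Task 3=12, EF_Task 4=14, EF_Task 5=13, EF_Task 7=27) = 27; EF_Task 8 = 27+3 = 30
Expected project duration μ = 30 days. Critical path: Task 6 → Task 7 → Task 8.

Variance along critical path = 1.778 + 1.778 + 1.778 = 5.333; σ = √5.333 = 2.309 days.
Z = (27 − 30) / 2.309 = -1.299
P(T ≤ 27) = Φ(-1.299) ≈ 0.097

0.097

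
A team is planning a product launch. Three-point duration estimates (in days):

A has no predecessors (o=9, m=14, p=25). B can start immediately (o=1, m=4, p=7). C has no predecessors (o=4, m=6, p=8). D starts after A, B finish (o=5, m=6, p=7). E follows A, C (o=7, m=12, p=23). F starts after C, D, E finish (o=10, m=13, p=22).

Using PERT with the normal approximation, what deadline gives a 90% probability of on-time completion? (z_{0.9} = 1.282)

47.5 days

te_A = (9 + 4·14 + 25)/6 = 90/6 = 15; σ²_A = ((25−9)/6)² = 7.111
te_B = (1 + 4·4 + 7)/6 = 24/6 = 4; σ²_B = ((7−1)/6)² = 1.000
te_C = (4 + 4·6 + 8)/6 = 36/6 = 6; σ²_C = ((8−4)/6)² = 0.444
te_D = (5 + 4·6 + 7)/6 = 36/6 = 6; σ²_D = ((7−5)/6)² = 0.111
te_E = (7 + 4·12 + 23)/6 = 78/6 = 13; σ²_E = ((23−7)/6)² = 7.111
te_F = (10 + 4·13 + 22)/6 = 84/6 = 14; σ²_F = ((22−10)/6)² = 4.000

Forward pass:
ES_A = 0; EF_A = 15
ES_B = 0; EF_B = 4
ES_C = 0; EF_C = 6
ES_D = max(EF_A=15, EF_B=4) = 15; EF_D = 15+6 = 21
ES_E = max(EF_A=15, EF_C=6) = 15; EF_E = 15+13 = 28
ES_F = max(EF_C=6, EF_D=21, EF_E=28) = 28; EF_F = 28+14 = 42
Expected project duration μ = 42 days. Critical path: A → E → F.

Variance along critical path = 7.111 + 7.111 + 4.000 = 18.222; σ = 4.269 days.
D = μ + z·σ = 42 + 1.282·4.269 = 47.5 days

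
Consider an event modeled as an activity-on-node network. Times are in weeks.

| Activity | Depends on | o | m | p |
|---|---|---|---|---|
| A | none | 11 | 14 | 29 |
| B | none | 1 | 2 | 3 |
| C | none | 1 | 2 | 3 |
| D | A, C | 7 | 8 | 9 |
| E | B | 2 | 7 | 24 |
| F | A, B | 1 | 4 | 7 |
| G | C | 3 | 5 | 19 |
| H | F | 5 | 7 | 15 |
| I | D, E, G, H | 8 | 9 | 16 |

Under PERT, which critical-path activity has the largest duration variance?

te_A = (11 + 4·14 + 29)/6 = 96/6 = 16; σ²_A = ((29−11)/6)² = 9.000
te_B = (1 + 4·2 + 3)/6 = 12/6 = 2; σ²_B = ((3−1)/6)² = 0.111
te_C = (1 + 4·2 + 3)/6 = 12/6 = 2; σ²_C = ((3−1)/6)² = 0.111
te_D = (7 + 4·8 + 9)/6 = 48/6 = 8; σ²_D = ((9−7)/6)² = 0.111
te_E = (2 + 4·7 + 24)/6 = 54/6 = 9; σ²_E = ((24−2)/6)² = 13.444
te_F = (1 + 4·4 + 7)/6 = 24/6 = 4; σ²_F = ((7−1)/6)² = 1.000
te_G = (3 + 4·5 + 19)/6 = 42/6 = 7; σ²_G = ((19−3)/6)² = 7.111
te_H = (5 + 4·7 + 15)/6 = 48/6 = 8; σ²_H = ((15−5)/6)² = 2.778
te_I = (8 + 4·9 + 16)/6 = 60/6 = 10; σ²_I = ((16−8)/6)² = 1.778

Forward pass:
ES_A = 0; EF_A = 16
ES_B = 0; EF_B = 2
ES_C = 0; EF_C = 2
ES_D = max(EF_A=16, EF_C=2) = 16; EF_D = 16+8 = 24
ES_E = 2; EF_E = 2+9 = 11
ES_F = max(EF_A=16, EF_B=2) = 16; EF_F = 16+4 = 20
ES_G = 2; EF_G = 2+7 = 9
ES_H = 20; EF_H = 20+8 = 28
ES_I = max(EF_D=24, EF_E=11, EF_G=9, EF_H=28) = 28; EF_I = 28+10 = 38
Expected project duration μ = 38 weeks. Critical path: A → F → H → I.

Variances on critical path: σ²_A=9.000, σ²_F=1.000, σ²_H=2.778, σ²_I=1.778.
Largest is σ²_A = 9.000.

A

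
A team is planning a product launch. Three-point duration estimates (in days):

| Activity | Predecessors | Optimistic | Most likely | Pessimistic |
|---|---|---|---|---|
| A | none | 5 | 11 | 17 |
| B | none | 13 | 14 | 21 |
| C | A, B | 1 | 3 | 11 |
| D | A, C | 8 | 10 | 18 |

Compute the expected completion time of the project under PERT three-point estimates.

30 days

te_A = (5 + 4·11 + 17)/6 = 66/6 = 11
te_B = (13 + 4·14 + 21)/6 = 90/6 = 15
te_C = (1 + 4·3 + 11)/6 = 24/6 = 4
te_D = (8 + 4·10 + 18)/6 = 66/6 = 11

Forward pass:
ES_A = 0; EF_A = 11
ES_B = 0; EF_B = 15
ES_C = max(EF_A=11, EF_B=15) = 15; EF_C = 15+4 = 19
ES_D = max(EF_A=11, EF_C=19) = 19; EF_D = 19+11 = 30
Expected project duration μ = 30 days. Critical path: B → C → D.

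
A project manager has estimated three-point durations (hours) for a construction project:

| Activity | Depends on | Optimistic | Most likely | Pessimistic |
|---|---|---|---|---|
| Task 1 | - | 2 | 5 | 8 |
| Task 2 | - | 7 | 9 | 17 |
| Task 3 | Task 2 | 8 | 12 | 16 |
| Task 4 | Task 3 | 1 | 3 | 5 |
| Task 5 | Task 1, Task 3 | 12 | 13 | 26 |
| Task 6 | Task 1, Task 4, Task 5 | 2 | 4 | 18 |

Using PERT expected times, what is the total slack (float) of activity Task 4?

12 hours

te_Task 1 = (2 + 4·5 + 8)/6 = 30/6 = 5
te_Task 2 = (7 + 4·9 + 17)/6 = 60/6 = 10
te_Task 3 = (8 + 4·12 + 16)/6 = 72/6 = 12
te_Task 4 = (1 + 4·3 + 5)/6 = 18/6 = 3
te_Task 5 = (12 + 4·13 + 26)/6 = 90/6 = 15
te_Task 6 = (2 + 4·4 + 18)/6 = 36/6 = 6

Forward pass:
ES_Task 1 = 0; EF_Task 1 = 5
ES_Task 2 = 0; EF_Task 2 = 10
ES_Task 3 = 10; EF_Task 3 = 10+12 = 22
ES_Task 4 = 22; EF_Task 4 = 22+3 = 25
ES_Task 5 = max(EF_Task 1=5, EF_Task 3=22) = 22; EF_Task 5 = 22+15 = 37
ES_Task 6 = max(EF_Task 1=5, EF_Task 4=25, EF_Task 5=37) = 37; EF_Task 6 = 37+6 = 43
Expected project duration μ = 43 hours. Critical path: Task 2 → Task 3 → Task 5 → Task 6.

Backward pass:
LF_Task 6 = 43; LS_Task 6 = 43−6 = 37
LF_Task 5 = LS_Task 6 = 37; LS_Task 5 = 37−15 = 22
LF_Task 4 = LS_Task 6 = 37; LS_Task 4 = 37−3 = 34
LF_Task 3 = min(LS_Task 4=34, LS_Task 5=22) = 22; LS_Task 3 = 22−12 = 10
LF_Task 2 = LS_Task 3 = 10; LS_Task 2 = 10−10 = 0
LF_Task 1 = min(LS_Task 5=22, LS_Task 6=37) = 22; LS_Task 1 = 22−5 = 17
Slack_Task 4 = LS_Task 4 − ES_Task 4 = 34 − 22 = 12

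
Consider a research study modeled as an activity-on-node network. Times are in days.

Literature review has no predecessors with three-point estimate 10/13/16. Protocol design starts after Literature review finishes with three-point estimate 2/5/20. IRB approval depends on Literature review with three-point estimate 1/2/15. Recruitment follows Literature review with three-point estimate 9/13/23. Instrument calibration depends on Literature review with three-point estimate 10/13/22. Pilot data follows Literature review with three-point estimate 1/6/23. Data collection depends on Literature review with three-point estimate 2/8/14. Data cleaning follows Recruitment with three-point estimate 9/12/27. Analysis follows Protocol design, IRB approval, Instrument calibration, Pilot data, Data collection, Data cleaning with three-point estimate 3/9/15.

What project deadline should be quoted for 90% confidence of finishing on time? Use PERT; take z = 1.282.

55.7 days

te_Literature review = (10 + 4·13 + 16)/6 = 78/6 = 13; σ²_Literature review = ((16−10)/6)² = 1.000
te_Protocol design = (2 + 4·5 + 20)/6 = 42/6 = 7; σ²_Protocol design = ((20−2)/6)² = 9.000
te_IRB approval = (1 + 4·2 + 15)/6 = 24/6 = 4; σ²_IRB approval = ((15−1)/6)² = 5.444
te_Recruitment = (9 + 4·13 + 23)/6 = 84/6 = 14; σ²_Recruitment = ((23−9)/6)² = 5.444
te_Instrument calibration = (10 + 4·13 + 22)/6 = 84/6 = 14; σ²_Instrument calibration = ((22−10)/6)² = 4.000
te_Pilot data = (1 + 4·6 + 23)/6 = 48/6 = 8; σ²_Pilot data = ((23−1)/6)² = 13.444
te_Data collection = (2 + 4·8 + 14)/6 = 48/6 = 8; σ²_Data collection = ((14−2)/6)² = 4.000
te_Data cleaning = (9 + 4·12 + 27)/6 = 84/6 = 14; σ²_Data cleaning = ((27−9)/6)² = 9.000
te_Analysis = (3 + 4·9 + 15)/6 = 54/6 = 9; σ²_Analysis = ((15−3)/6)² = 4.000

Forward pass:
ES_Literature review = 0; EF_Literature review = 13
ES_Protocol design = 13; EF_Protocol design = 13+7 = 20
ES_IRB approval = 13; EF_IRB approval = 13+4 = 17
ES_Recruitment = 13; EF_Recruitment = 13+14 = 27
ES_Instrument calibration = 13; EF_Instrument calibration = 13+14 = 27
ES_Pilot data = 13; EF_Pilot data = 13+8 = 21
ES_Data collection = 13; EF_Data collection = 13+8 = 21
ES_Data cleaning = 27; EF_Data cleaning = 27+14 = 41
ES_Analysis = max(EF_Protocol design=20, EF_IRB approval=17, EF_Instrument calibration=27, EF_Pilot data=21, EF_Data collection=21, EF_Data cleaning=41) = 41; EF_Analysis = 41+9 = 50
Expected project duration μ = 50 days. Critical path: Literature review → Recruitment → Data cleaning → Analysis.

Variance along critical path = 1.000 + 5.444 + 9.000 + 4.000 = 19.444; σ = 4.410 days.
D = μ + z·σ = 50 + 1.282·4.410 = 55.7 days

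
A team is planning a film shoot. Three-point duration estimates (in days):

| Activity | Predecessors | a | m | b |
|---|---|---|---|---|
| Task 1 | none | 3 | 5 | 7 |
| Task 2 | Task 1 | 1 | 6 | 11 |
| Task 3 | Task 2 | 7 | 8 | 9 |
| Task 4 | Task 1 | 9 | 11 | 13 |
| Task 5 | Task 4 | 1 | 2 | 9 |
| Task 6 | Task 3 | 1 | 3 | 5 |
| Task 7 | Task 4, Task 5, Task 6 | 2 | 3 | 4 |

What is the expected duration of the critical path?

te_Task 1 = (3 + 4·5 + 7)/6 = 30/6 = 5
te_Task 2 = (1 + 4·6 + 11)/6 = 36/6 = 6
te_Task 3 = (7 + 4·8 + 9)/6 = 48/6 = 8
te_Task 4 = (9 + 4·11 + 13)/6 = 66/6 = 11
te_Task 5 = (1 + 4·2 + 9)/6 = 18/6 = 3
te_Task 6 = (1 + 4·3 + 5)/6 = 18/6 = 3
te_Task 7 = (2 + 4·3 + 4)/6 = 18/6 = 3

Forward pass:
ES_Task 1 = 0; EF_Task 1 = 5
ES_Task 2 = 5; EF_Task 2 = 5+6 = 11
ES_Task 3 = 11; EF_Task 3 = 11+8 = 19
ES_Task 4 = 5; EF_Task 4 = 5+11 = 16
ES_Task 5 = 16; EF_Task 5 = 16+3 = 19
ES_Task 6 = 19; EF_Task 6 = 19+3 = 22
ES_Task 7 = max(EF_Task 4=16, EF_Task 5=19, EF_Task 6=22) = 22; EF_Task 7 = 22+3 = 25
Expected project duration μ = 25 days. Critical path: Task 1 → Task 2 → Task 3 → Task 6 → Task 7.

25 days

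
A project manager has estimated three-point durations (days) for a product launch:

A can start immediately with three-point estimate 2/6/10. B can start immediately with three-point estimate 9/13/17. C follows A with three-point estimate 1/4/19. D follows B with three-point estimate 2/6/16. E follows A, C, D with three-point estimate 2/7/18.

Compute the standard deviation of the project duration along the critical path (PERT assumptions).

3.79 days

te_A = (2 + 4·6 + 10)/6 = 36/6 = 6; σ²_A = ((10−2)/6)² = 1.778
te_B = (9 + 4·13 + 17)/6 = 78/6 = 13; σ²_B = ((17−9)/6)² = 1.778
te_C = (1 + 4·4 + 19)/6 = 36/6 = 6; σ²_C = ((19−1)/6)² = 9.000
te_D = (2 + 4·6 + 16)/6 = 42/6 = 7; σ²_D = ((16−2)/6)² = 5.444
te_E = (2 + 4·7 + 18)/6 = 48/6 = 8; σ²_E = ((18−2)/6)² = 7.111

Forward pass:
ES_A = 0; EF_A = 6
ES_B = 0; EF_B = 13
ES_C = 6; EF_C = 6+6 = 12
ES_D = 13; EF_D = 13+7 = 20
ES_E = max(EF_A=6, EF_C=12, EF_D=20) = 20; EF_E = 20+8 = 28
Expected project duration μ = 28 days. Critical path: B → D → E.

Variance along critical path = 1.778 + 5.444 + 7.111 = 14.333
σ = √14.333 = 3.786 days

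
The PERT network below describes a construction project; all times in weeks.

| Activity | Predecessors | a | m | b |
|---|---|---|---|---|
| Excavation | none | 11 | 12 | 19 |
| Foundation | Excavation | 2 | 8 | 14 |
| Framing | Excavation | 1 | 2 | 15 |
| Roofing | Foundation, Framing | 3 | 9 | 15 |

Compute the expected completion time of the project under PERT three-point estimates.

te_Excavation = (11 + 4·12 + 19)/6 = 78/6 = 13
te_Foundation = (2 + 4·8 + 14)/6 = 48/6 = 8
te_Framing = (1 + 4·2 + 15)/6 = 24/6 = 4
te_Roofing = (3 + 4·9 + 15)/6 = 54/6 = 9

Forward pass:
ES_Excavation = 0; EF_Excavation = 13
ES_Foundation = 13; EF_Foundation = 13+8 = 21
ES_Framing = 13; EF_Framing = 13+4 = 17
ES_Roofing = max(EF_Foundation=21, EF_Framing=17) = 21; EF_Roofing = 21+9 = 30
Expected project duration μ = 30 weeks. Critical path: Excavation → Foundation → Roofing.

30 weeks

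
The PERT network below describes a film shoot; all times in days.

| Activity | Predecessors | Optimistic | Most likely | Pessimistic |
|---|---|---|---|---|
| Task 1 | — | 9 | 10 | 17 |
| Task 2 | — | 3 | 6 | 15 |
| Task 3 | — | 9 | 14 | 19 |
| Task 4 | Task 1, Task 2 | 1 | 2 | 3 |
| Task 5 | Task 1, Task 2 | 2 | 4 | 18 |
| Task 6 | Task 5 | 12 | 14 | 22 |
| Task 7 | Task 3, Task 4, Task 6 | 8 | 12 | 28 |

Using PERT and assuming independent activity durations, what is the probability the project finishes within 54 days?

0.953

te_Task 1 = (9 + 4·10 + 17)/6 = 66/6 = 11; σ²_Task 1 = ((17−9)/6)² = 1.778
te_Task 2 = (3 + 4·6 + 15)/6 = 42/6 = 7; σ²_Task 2 = ((15−3)/6)² = 4.000
te_Task 3 = (9 + 4·14 + 19)/6 = 84/6 = 14; σ²_Task 3 = ((19−9)/6)² = 2.778
te_Task 4 = (1 + 4·2 + 3)/6 = 12/6 = 2; σ²_Task 4 = ((3−1)/6)² = 0.111
te_Task 5 = (2 + 4·4 + 18)/6 = 36/6 = 6; σ²_Task 5 = ((18−2)/6)² = 7.111
te_Task 6 = (12 + 4·14 + 22)/6 = 90/6 = 15; σ²_Task 6 = ((22−12)/6)² = 2.778
te_Task 7 = (8 + 4·12 + 28)/6 = 84/6 = 14; σ²_Task 7 = ((28−8)/6)² = 11.111

Forward pass:
ES_Task 1 = 0; EF_Task 1 = 11
ES_Task 2 = 0; EF_Task 2 = 7
ES_Task 3 = 0; EF_Task 3 = 14
ES_Task 4 = max(EF_Task 1=11, EF_Task 2=7) = 11; EF_Task 4 = 11+2 = 13
ES_Task 5 = max(EF_Task 1=11, EF_Task 2=7) = 11; EF_Task 5 = 11+6 = 17
ES_Task 6 = 17; EF_Task 6 = 17+15 = 32
ES_Task 7 = max(EF_Task 3=14, EF_Task 4=13, EF_Task 6=32) = 32; EF_Task 7 = 32+14 = 46
Expected project duration μ = 46 days. Critical path: Task 1 → Task 5 → Task 6 → Task 7.

Variance along critical path = 1.778 + 7.111 + 2.778 + 11.111 = 22.778; σ = √22.778 = 4.773 days.
Z = (54 − 46) / 4.773 = 1.676
P(T ≤ 54) = Φ(1.676) ≈ 0.953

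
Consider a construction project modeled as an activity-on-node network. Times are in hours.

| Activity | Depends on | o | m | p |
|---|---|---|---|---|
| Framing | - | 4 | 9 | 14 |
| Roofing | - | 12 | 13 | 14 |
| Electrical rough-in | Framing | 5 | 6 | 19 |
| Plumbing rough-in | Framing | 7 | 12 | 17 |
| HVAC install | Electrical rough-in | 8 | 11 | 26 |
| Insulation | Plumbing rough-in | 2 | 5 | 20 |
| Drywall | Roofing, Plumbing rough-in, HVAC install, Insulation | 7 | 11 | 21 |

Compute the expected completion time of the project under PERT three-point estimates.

te_Framing = (4 + 4·9 + 14)/6 = 54/6 = 9
te_Roofing = (12 + 4·13 + 14)/6 = 78/6 = 13
te_Electrical rough-in = (5 + 4·6 + 19)/6 = 48/6 = 8
te_Plumbing rough-in = (7 + 4·12 + 17)/6 = 72/6 = 12
te_HVAC install = (8 + 4·11 + 26)/6 = 78/6 = 13
te_Insulation = (2 + 4·5 + 20)/6 = 42/6 = 7
te_Drywall = (7 + 4·11 + 21)/6 = 72/6 = 12

Forward pass:
ES_Framing = 0; EF_Framing = 9
ES_Roofing = 0; EF_Roofing = 13
ES_Electrical rough-in = 9; EF_Electrical rough-in = 9+8 = 17
ES_Plumbing rough-in = 9; EF_Plumbing rough-in = 9+12 = 21
ES_HVAC install = 17; EF_HVAC install = 17+13 = 30
ES_Insulation = 21; EF_Insulation = 21+7 = 28
ES_Drywall = max(EF_Roofing=13, EF_Plumbing rough-in=21, EF_HVAC install=30, EF_Insulation=28) = 30; EF_Drywall = 30+12 = 42
Expected project duration μ = 42 hours. Critical path: Framing → Electrical rough-in → HVAC install → Drywall.

42 hours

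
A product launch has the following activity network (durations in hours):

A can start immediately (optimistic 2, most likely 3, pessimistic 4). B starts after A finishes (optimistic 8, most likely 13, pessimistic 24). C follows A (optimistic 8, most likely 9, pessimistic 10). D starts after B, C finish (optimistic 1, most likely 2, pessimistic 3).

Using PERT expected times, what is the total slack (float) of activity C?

te_A = (2 + 4·3 + 4)/6 = 18/6 = 3
te_B = (8 + 4·13 + 24)/6 = 84/6 = 14
te_C = (8 + 4·9 + 10)/6 = 54/6 = 9
te_D = (1 + 4·2 + 3)/6 = 12/6 = 2

Forward pass:
ES_A = 0; EF_A = 3
ES_B = 3; EF_B = 3+14 = 17
ES_C = 3; EF_C = 3+9 = 12
ES_D = max(EF_B=17, EF_C=12) = 17; EF_D = 17+2 = 19
Expected project duration μ = 19 hours. Critical path: A → B → D.

Backward pass:
LF_D = 19; LS_D = 19−2 = 17
LF_C = LS_D = 17; LS_C = 17−9 = 8
LF_B = LS_D = 17; LS_B = 17−14 = 3
LF_A = min(LS_B=3, LS_C=8) = 3; LS_A = 3−3 = 0
Slack_C = LS_C − ES_C = 8 − 3 = 5

5 hours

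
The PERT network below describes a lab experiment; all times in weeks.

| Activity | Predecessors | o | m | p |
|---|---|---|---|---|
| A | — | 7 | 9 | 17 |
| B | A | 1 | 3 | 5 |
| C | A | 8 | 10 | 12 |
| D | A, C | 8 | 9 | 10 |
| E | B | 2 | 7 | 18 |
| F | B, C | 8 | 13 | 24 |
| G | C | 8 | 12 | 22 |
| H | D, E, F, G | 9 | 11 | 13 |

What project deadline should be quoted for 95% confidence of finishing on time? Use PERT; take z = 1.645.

te_A = (7 + 4·9 + 17)/6 = 60/6 = 10; σ²_A = ((17−7)/6)² = 2.778
te_B = (1 + 4·3 + 5)/6 = 18/6 = 3; σ²_B = ((5−1)/6)² = 0.444
te_C = (8 + 4·10 + 12)/6 = 60/6 = 10; σ²_C = ((12−8)/6)² = 0.444
te_D = (8 + 4·9 + 10)/6 = 54/6 = 9; σ²_D = ((10−8)/6)² = 0.111
te_E = (2 + 4·7 + 18)/6 = 48/6 = 8; σ²_E = ((18−2)/6)² = 7.111
te_F = (8 + 4·13 + 24)/6 = 84/6 = 14; σ²_F = ((24−8)/6)² = 7.111
te_G = (8 + 4·12 + 22)/6 = 78/6 = 13; σ²_G = ((22−8)/6)² = 5.444
te_H = (9 + 4·11 + 13)/6 = 66/6 = 11; σ²_H = ((13−9)/6)² = 0.444

Forward pass:
ES_A = 0; EF_A = 10
ES_B = 10; EF_B = 10+3 = 13
ES_C = 10; EF_C = 10+10 = 20
ES_D = max(EF_A=10, EF_C=20) = 20; EF_D = 20+9 = 29
ES_E = 13; EF_E = 13+8 = 21
ES_F = max(EF_B=13, EF_C=20) = 20; EF_F = 20+14 = 34
ES_G = 20; EF_G = 20+13 = 33
ES_H = max(EF_D=29, EF_E=21, EF_F=34, EF_G=33) = 34; EF_H = 34+11 = 45
Expected project duration μ = 45 weeks. Critical path: A → C → F → H.

Variance along critical path = 2.778 + 0.444 + 7.111 + 0.444 = 10.778; σ = 3.283 weeks.
D = μ + z·σ = 45 + 1.645·3.283 = 50.4 weeks

50.4 weeks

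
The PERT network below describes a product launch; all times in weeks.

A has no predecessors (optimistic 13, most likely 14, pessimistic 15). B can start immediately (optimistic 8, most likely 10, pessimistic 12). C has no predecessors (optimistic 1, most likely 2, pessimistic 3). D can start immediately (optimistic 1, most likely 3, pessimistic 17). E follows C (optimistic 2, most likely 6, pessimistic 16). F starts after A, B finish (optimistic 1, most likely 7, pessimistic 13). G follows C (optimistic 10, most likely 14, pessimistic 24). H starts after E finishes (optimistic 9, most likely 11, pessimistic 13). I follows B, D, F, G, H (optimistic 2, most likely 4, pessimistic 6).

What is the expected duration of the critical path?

te_A = (13 + 4·14 + 15)/6 = 84/6 = 14
te_B = (8 + 4·10 + 12)/6 = 60/6 = 10
te_C = (1 + 4·2 + 3)/6 = 12/6 = 2
te_D = (1 + 4·3 + 17)/6 = 30/6 = 5
te_E = (2 + 4·6 + 16)/6 = 42/6 = 7
te_F = (1 + 4·7 + 13)/6 = 42/6 = 7
te_G = (10 + 4·14 + 24)/6 = 90/6 = 15
te_H = (9 + 4·11 + 13)/6 = 66/6 = 11
te_I = (2 + 4·4 + 6)/6 = 24/6 = 4

Forward pass:
ES_A = 0; EF_A = 14
ES_B = 0; EF_B = 10
ES_C = 0; EF_C = 2
ES_D = 0; EF_D = 5
ES_E = 2; EF_E = 2+7 = 9
ES_F = max(EF_A=14, EF_B=10) = 14; EF_F = 14+7 = 21
ES_G = 2; EF_G = 2+15 = 17
ES_H = 9; EF_H = 9+11 = 20
ES_I = max(EF_B=10, EF_D=5, EF_F=21, EF_G=17, EF_H=20) = 21; EF_I = 21+4 = 25
Expected project duration μ = 25 weeks. Critical path: A → F → I.

25 weeks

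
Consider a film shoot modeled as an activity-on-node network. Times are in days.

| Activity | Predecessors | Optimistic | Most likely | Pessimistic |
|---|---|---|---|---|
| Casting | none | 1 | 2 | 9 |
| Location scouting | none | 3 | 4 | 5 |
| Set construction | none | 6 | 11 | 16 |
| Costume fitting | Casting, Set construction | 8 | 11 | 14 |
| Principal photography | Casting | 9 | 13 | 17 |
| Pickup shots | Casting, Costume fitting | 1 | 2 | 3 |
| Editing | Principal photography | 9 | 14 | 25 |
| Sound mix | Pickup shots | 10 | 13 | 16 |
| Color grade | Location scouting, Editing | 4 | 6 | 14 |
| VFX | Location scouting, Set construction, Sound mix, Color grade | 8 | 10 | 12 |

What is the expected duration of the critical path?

48 days

te_Casting = (1 + 4·2 + 9)/6 = 18/6 = 3
te_Location scouting = (3 + 4·4 + 5)/6 = 24/6 = 4
te_Set construction = (6 + 4·11 + 16)/6 = 66/6 = 11
te_Costume fitting = (8 + 4·11 + 14)/6 = 66/6 = 11
te_Principal photography = (9 + 4·13 + 17)/6 = 78/6 = 13
te_Pickup shots = (1 + 4·2 + 3)/6 = 12/6 = 2
te_Editing = (9 + 4·14 + 25)/6 = 90/6 = 15
te_Sound mix = (10 + 4·13 + 16)/6 = 78/6 = 13
te_Color grade = (4 + 4·6 + 14)/6 = 42/6 = 7
te_VFX = (8 + 4·10 + 12)/6 = 60/6 = 10

Forward pass:
ES_Casting = 0; EF_Casting = 3
ES_Location scouting = 0; EF_Location scouting = 4
ES_Set construction = 0; EF_Set construction = 11
ES_Costume fitting = max(EF_Casting=3, EF_Set construction=11) = 11; EF_Costume fitting = 11+11 = 22
ES_Principal photography = 3; EF_Principal photography = 3+13 = 16
ES_Pickup shots = max(EF_Casting=3, EF_Costume fitting=22) = 22; EF_Pickup shots = 22+2 = 24
ES_Editing = 16; EF_Editing = 16+15 = 31
ES_Sound mix = 24; EF_Sound mix = 24+13 = 37
ES_Color grade = max(EF_Location scouting=4, EF_Editing=31) = 31; EF_Color grade = 31+7 = 38
ES_VFX = max(EF_Location scouting=4, EF_Set construction=11, EF_Sound mix=37, EF_Color grade=38) = 38; EF_VFX = 38+10 = 48
Expected project duration μ = 48 days. Critical path: Casting → Principal photography → Editing → Color grade → VFX.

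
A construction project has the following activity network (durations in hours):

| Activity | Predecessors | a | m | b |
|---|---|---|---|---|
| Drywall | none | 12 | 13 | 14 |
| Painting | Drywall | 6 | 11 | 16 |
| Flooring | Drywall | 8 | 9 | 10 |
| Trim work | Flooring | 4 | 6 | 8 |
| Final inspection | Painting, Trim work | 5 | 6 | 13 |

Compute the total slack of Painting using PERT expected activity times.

4 hours

te_Drywall = (12 + 4·13 + 14)/6 = 78/6 = 13
te_Painting = (6 + 4·11 + 16)/6 = 66/6 = 11
te_Flooring = (8 + 4·9 + 10)/6 = 54/6 = 9
te_Trim work = (4 + 4·6 + 8)/6 = 36/6 = 6
te_Final inspection = (5 + 4·6 + 13)/6 = 42/6 = 7

Forward pass:
ES_Drywall = 0; EF_Drywall = 13
ES_Painting = 13; EF_Painting = 13+11 = 24
ES_Flooring = 13; EF_Flooring = 13+9 = 22
ES_Trim work = 22; EF_Trim work = 22+6 = 28
ES_Final inspection = max(EF_Painting=24, EF_Trim work=28) = 28; EF_Final inspection = 28+7 = 35
Expected project duration μ = 35 hours. Critical path: Drywall → Flooring → Trim work → Final inspection.

Backward pass:
LF_Final inspection = 35; LS_Final inspection = 35−7 = 28
LF_Trim work = LS_Final inspection = 28; LS_Trim work = 28−6 = 22
LF_Flooring = LS_Trim work = 22; LS_Flooring = 22−9 = 13
LF_Painting = LS_Final inspection = 28; LS_Painting = 28−11 = 17
LF_Drywall = min(LS_Painting=17, LS_Flooring=13) = 13; LS_Drywall = 13−13 = 0
Slack_Painting = LS_Painting − ES_Painting = 17 − 13 = 4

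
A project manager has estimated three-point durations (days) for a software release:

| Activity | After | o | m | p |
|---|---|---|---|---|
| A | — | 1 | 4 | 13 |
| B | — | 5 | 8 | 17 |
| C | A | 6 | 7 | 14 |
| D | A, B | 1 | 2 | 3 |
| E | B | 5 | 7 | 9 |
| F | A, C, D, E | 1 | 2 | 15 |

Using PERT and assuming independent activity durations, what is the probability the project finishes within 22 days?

0.738

te_A = (1 + 4·4 + 13)/6 = 30/6 = 5; σ²_A = ((13−1)/6)² = 4.000
te_B = (5 + 4·8 + 17)/6 = 54/6 = 9; σ²_B = ((17−5)/6)² = 4.000
te_C = (6 + 4·7 + 14)/6 = 48/6 = 8; σ²_C = ((14−6)/6)² = 1.778
te_D = (1 + 4·2 + 3)/6 = 12/6 = 2; σ²_D = ((3−1)/6)² = 0.111
te_E = (5 + 4·7 + 9)/6 = 42/6 = 7; σ²_E = ((9−5)/6)² = 0.444
te_F = (1 + 4·2 + 15)/6 = 24/6 = 4; σ²_F = ((15−1)/6)² = 5.444

Forward pass:
ES_A = 0; EF_A = 5
ES_B = 0; EF_B = 9
ES_C = 5; EF_C = 5+8 = 13
ES_D = max(EF_A=5, EF_B=9) = 9; EF_D = 9+2 = 11
ES_E = 9; EF_E = 9+7 = 16
ES_F = max(EF_A=5, EF_C=13, EF_D=11, EF_E=16) = 16; EF_F = 16+4 = 20
Expected project duration μ = 20 days. Critical path: B → E → F.

Variance along critical path = 4.000 + 0.444 + 5.444 = 9.889; σ = √9.889 = 3.145 days.
Z = (22 − 20) / 3.145 = 0.636
P(T ≤ 22) = Φ(0.636) ≈ 0.738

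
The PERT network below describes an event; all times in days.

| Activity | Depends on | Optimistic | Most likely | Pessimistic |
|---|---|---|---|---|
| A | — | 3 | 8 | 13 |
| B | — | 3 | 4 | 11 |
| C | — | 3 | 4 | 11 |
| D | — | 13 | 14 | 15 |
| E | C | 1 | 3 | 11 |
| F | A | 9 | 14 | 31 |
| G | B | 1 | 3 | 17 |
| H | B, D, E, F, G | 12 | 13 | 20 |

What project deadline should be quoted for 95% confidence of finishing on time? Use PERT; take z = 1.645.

te_A = (3 + 4·8 + 13)/6 = 48/6 = 8; σ²_A = ((13−3)/6)² = 2.778
te_B = (3 + 4·4 + 11)/6 = 30/6 = 5; σ²_B = ((11−3)/6)² = 1.778
te_C = (3 + 4·4 + 11)/6 = 30/6 = 5; σ²_C = ((11−3)/6)² = 1.778
te_D = (13 + 4·14 + 15)/6 = 84/6 = 14; σ²_D = ((15−13)/6)² = 0.111
te_E = (1 + 4·3 + 11)/6 = 24/6 = 4; σ²_E = ((11−1)/6)² = 2.778
te_F = (9 + 4·14 + 31)/6 = 96/6 = 16; σ²_F = ((31−9)/6)² = 13.444
te_G = (1 + 4·3 + 17)/6 = 30/6 = 5; σ²_G = ((17−1)/6)² = 7.111
te_H = (12 + 4·13 + 20)/6 = 84/6 = 14; σ²_H = ((20−12)/6)² = 1.778

Forward pass:
ES_A = 0; EF_A = 8
ES_B = 0; EF_B = 5
ES_C = 0; EF_C = 5
ES_D = 0; EF_D = 14
ES_E = 5; EF_E = 5+4 = 9
ES_F = 8; EF_F = 8+16 = 24
ES_G = 5; EF_G = 5+5 = 10
ES_H = max(EF_B=5, EF_D=14, EF_E=9, EF_F=24, EF_G=10) = 24; EF_H = 24+14 = 38
Expected project duration μ = 38 days. Critical path: A → F → H.

Variance along critical path = 2.778 + 13.444 + 1.778 = 18.000; σ = 4.243 days.
D = μ + z·σ = 38 + 1.645·4.243 = 45.0 days

45.0 days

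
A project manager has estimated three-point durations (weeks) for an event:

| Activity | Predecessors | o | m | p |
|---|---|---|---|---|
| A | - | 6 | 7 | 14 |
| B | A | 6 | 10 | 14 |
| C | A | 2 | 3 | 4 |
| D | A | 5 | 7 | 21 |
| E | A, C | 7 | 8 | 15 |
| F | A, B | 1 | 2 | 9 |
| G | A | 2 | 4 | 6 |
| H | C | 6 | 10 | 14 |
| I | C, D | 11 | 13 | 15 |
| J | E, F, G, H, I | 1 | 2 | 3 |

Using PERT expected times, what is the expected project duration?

te_A = (6 + 4·7 + 14)/6 = 48/6 = 8
te_B = (6 + 4·10 + 14)/6 = 60/6 = 10
te_C = (2 + 4·3 + 4)/6 = 18/6 = 3
te_D = (5 + 4·7 + 21)/6 = 54/6 = 9
te_E = (7 + 4·8 + 15)/6 = 54/6 = 9
te_F = (1 + 4·2 + 9)/6 = 18/6 = 3
te_G = (2 + 4·4 + 6)/6 = 24/6 = 4
te_H = (6 + 4·10 + 14)/6 = 60/6 = 10
te_I = (11 + 4·13 + 15)/6 = 78/6 = 13
te_J = (1 + 4·2 + 3)/6 = 12/6 = 2

Forward pass:
ES_A = 0; EF_A = 8
ES_B = 8; EF_B = 8+10 = 18
ES_C = 8; EF_C = 8+3 = 11
ES_D = 8; EF_D = 8+9 = 17
ES_E = max(EF_A=8, EF_C=11) = 11; EF_E = 11+9 = 20
ES_F = max(EF_A=8, EF_B=18) = 18; EF_F = 18+3 = 21
ES_G = 8; EF_G = 8+4 = 12
ES_H = 11; EF_H = 11+10 = 21
ES_I = max(EF_C=11, EF_D=17) = 17; EF_I = 17+13 = 30
ES_J = max(EF_E=20, EF_F=21, EF_G=12, EF_H=21, EF_I=30) = 30; EF_J = 30+2 = 32
Expected project duration μ = 32 weeks. Critical path: A → D → I → J.

32 weeks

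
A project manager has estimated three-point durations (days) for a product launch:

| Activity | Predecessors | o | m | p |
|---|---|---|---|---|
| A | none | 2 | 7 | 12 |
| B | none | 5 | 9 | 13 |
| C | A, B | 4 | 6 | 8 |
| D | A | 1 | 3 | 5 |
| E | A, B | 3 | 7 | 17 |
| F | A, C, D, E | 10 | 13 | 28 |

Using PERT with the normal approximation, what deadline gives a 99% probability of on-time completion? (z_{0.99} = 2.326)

41.4 days

te_A = (2 + 4·7 + 12)/6 = 42/6 = 7; σ²_A = ((12−2)/6)² = 2.778
te_B = (5 + 4·9 + 13)/6 = 54/6 = 9; σ²_B = ((13−5)/6)² = 1.778
te_C = (4 + 4·6 + 8)/6 = 36/6 = 6; σ²_C = ((8−4)/6)² = 0.444
te_D = (1 + 4·3 + 5)/6 = 18/6 = 3; σ²_D = ((5−1)/6)² = 0.444
te_E = (3 + 4·7 + 17)/6 = 48/6 = 8; σ²_E = ((17−3)/6)² = 5.444
te_F = (10 + 4·13 + 28)/6 = 90/6 = 15; σ²_F = ((28−10)/6)² = 9.000

Forward pass:
ES_A = 0; EF_A = 7
ES_B = 0; EF_B = 9
ES_C = max(EF_A=7, EF_B=9) = 9; EF_C = 9+6 = 15
ES_D = 7; EF_D = 7+3 = 10
ES_E = max(EF_A=7, EF_B=9) = 9; EF_E = 9+8 = 17
ES_F = max(EF_A=7, EF_C=15, EF_D=10, EF_E=17) = 17; EF_F = 17+15 = 32
Expected project duration μ = 32 days. Critical path: B → E → F.

Variance along critical path = 1.778 + 5.444 + 9.000 = 16.222; σ = 4.028 days.
D = μ + z·σ = 32 + 2.326·4.028 = 41.4 days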